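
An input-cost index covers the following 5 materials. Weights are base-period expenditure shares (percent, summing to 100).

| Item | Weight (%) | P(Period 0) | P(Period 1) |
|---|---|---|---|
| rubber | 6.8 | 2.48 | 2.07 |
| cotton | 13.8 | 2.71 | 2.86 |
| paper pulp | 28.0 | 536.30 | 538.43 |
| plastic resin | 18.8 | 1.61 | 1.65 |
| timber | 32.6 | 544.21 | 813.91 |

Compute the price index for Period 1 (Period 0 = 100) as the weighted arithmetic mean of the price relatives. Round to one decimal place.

116.4

rubber: 6.8 × (2.07/2.48) = 6.8 × 0.834677 = 5.6758
cotton: 13.8 × (2.86/2.71) = 13.8 × 1.055351 = 14.5638
paper pulp: 28.0 × (538.43/536.30) = 28.0 × 1.003972 = 28.1112
plastic resin: 18.8 × (1.65/1.61) = 18.8 × 1.024845 = 19.2671
timber: 32.6 × (813.91/544.21) = 32.6 × 1.495581 = 48.7559
Index = Σ wᵢ·(p₁ᵢ/p₀ᵢ) = 5.6758 + 14.5638 + 28.1112 + 19.2671 + 48.7559 = 116.3739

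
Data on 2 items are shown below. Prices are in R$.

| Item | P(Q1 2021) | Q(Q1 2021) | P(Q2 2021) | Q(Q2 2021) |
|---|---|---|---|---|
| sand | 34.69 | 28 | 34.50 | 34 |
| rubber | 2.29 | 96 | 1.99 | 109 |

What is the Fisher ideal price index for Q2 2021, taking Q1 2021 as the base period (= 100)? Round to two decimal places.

Laspeyres component (base-period weights):
ΣP(Q2 2021)Q(Q1 2021) = 34.50×28 + 1.99×96 = 966 + 191.04 = 1157.04
ΣP(Q1 2021)Q(Q1 2021) = 34.69×28 + 2.29×96 = 971.32 + 219.84 = 1191.16
L = 1157.04 / 1191.16 × 100 = 97.1356
Paasche component (current-period weights):
ΣP(Q2 2021)Q(Q2 2021) = 34.50×34 + 1.99×109 = 1173 + 216.91 = 1389.91
ΣP(Q1 2021)Q(Q2 2021) = 34.69×34 + 2.29×109 = 1179.46 + 249.61 = 1429.07
P = 1389.91 / 1429.07 × 100 = 97.2598
Fisher = √(L × P) = √(97.1356 × 97.2598) = 97.1976

97.20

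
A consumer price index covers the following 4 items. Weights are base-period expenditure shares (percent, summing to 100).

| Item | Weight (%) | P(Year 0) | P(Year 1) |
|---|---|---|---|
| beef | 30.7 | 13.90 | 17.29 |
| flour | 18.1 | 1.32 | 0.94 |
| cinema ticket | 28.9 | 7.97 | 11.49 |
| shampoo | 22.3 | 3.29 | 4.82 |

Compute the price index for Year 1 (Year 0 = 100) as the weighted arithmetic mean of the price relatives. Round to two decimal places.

125.41

beef: 30.7 × (17.29/13.90) = 30.7 × 1.243885 = 38.1873
flour: 18.1 × (0.94/1.32) = 18.1 × 0.712121 = 12.8894
cinema ticket: 28.9 × (11.49/7.97) = 28.9 × 1.441656 = 41.6639
shampoo: 22.3 × (4.82/3.29) = 22.3 × 1.465046 = 32.6705
Index = Σ wᵢ·(p₁ᵢ/p₀ᵢ) = 38.1873 + 12.8894 + 41.6639 + 32.6705 = 125.4110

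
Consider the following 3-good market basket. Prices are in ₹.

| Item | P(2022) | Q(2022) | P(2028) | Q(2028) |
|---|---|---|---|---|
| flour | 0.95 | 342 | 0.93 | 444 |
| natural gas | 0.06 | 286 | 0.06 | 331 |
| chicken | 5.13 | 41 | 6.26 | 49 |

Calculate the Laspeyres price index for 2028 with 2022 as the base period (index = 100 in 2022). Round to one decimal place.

107.1

Laspeyres price index uses base-period quantities as weights.
ΣP(2028)·Q(2022) = 0.93×342 + 0.06×286 + 6.26×41 = 318.06 + 17.16 + 256.66 = 591.88
ΣP(2022)·Q(2022) = 0.95×342 + 0.06×286 + 5.13×41 = 324.9 + 17.16 + 210.33 = 552.39
Index = 591.88 / 552.39 × 100 = 107.1489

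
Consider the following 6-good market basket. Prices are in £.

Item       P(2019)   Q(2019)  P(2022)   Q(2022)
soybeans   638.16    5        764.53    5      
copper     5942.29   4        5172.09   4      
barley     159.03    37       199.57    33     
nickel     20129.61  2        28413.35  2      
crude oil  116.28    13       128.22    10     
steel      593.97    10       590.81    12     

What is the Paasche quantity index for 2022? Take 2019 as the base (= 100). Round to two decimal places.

Paasche quantity index uses current-period prices as weights.
ΣP(2022)·Q(2022) = 764.53×5 + 5172.09×4 + 199.57×33 + 28413.35×2 + 128.22×10 + 590.81×12 = 3822.65 + 20688.36 + 6585.81 + 56826.7 + 1282.2 + 7089.72 = 96295.44
ΣP(2022)·Q(2019) = 764.53×5 + 5172.09×4 + 199.57×37 + 28413.35×2 + 128.22×13 + 590.81×10 = 3822.65 + 20688.36 + 7384.09 + 56826.7 + 1666.86 + 5908.1 = 96296.76
Index = 96295.44 / 96296.76 × 100 = 99.9986

100.00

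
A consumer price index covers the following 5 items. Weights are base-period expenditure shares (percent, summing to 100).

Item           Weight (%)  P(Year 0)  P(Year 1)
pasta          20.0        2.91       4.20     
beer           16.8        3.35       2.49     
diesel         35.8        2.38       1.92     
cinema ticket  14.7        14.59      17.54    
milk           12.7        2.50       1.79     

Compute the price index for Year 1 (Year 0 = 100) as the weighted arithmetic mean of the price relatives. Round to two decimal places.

pasta: 20.0 × (4.20/2.91) = 20.0 × 1.443299 = 28.8660
beer: 16.8 × (2.49/3.35) = 16.8 × 0.743284 = 12.4872
diesel: 35.8 × (1.92/2.38) = 35.8 × 0.806723 = 28.8807
cinema ticket: 14.7 × (17.54/14.59) = 14.7 × 1.202193 = 17.6722
milk: 12.7 × (1.79/2.50) = 12.7 × 0.716000 = 9.0932
Index = Σ wᵢ·(p₁ᵢ/p₀ᵢ) = 28.8660 + 12.4872 + 28.8807 + 17.6722 + 9.0932 = 96.9993

97.00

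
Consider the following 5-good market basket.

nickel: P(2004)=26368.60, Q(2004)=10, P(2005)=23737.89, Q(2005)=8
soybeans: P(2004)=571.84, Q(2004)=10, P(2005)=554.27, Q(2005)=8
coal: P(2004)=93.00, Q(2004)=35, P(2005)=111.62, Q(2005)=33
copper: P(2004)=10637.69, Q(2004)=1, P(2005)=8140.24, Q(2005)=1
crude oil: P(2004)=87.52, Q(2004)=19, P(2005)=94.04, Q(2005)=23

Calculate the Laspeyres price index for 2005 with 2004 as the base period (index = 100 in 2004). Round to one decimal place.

Laspeyres price index uses base-period quantities as weights.
ΣP(2005)·Q(2004) = 23737.89×10 + 554.27×10 + 111.62×35 + 8140.24×1 + 94.04×19 = 237378.9 + 5542.7 + 3906.7 + 8140.24 + 1786.76 = 256755.3
ΣP(2004)·Q(2004) = 26368.60×10 + 571.84×10 + 93.00×35 + 10637.69×1 + 87.52×19 = 263686 + 5718.4 + 3255 + 10637.69 + 1662.88 = 284959.97
Index = 256755.3 / 284959.97 × 100 = 90.1022

90.1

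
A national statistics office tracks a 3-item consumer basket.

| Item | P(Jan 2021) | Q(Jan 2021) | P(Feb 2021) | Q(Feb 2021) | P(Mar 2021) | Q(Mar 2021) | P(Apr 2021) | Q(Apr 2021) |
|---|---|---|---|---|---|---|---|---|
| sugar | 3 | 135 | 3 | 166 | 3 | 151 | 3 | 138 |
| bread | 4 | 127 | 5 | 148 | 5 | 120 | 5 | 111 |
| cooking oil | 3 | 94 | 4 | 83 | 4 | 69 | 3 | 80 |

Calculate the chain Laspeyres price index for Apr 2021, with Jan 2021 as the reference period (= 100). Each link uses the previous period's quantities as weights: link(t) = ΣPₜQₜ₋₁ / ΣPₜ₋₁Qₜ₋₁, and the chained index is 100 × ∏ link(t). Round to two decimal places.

Link Jan 2021→Feb 2021:
ΣP(Feb 2021)Q(Jan 2021) = 3×135 + 5×127 + 4×94 = 405 + 635 + 376 = 1416
ΣP(Jan 2021)Q(Jan 2021) = 3×135 + 4×127 + 3×94 = 405 + 508 + 282 = 1195
link = 1416/1195 = 1.184937
Link Feb 2021→Mar 2021:
ΣP(Mar 2021)Q(Feb 2021) = 3×166 + 5×148 + 4×83 = 498 + 740 + 332 = 1570
ΣP(Feb 2021)Q(Feb 2021) = 3×166 + 5×148 + 4×83 = 498 + 740 + 332 = 1570
link = 1570/1570 = 1.000000
Link Mar 2021→Apr 2021:
ΣP(Apr 2021)Q(Mar 2021) = 3×151 + 5×120 + 3×69 = 453 + 600 + 207 = 1260
ΣP(Mar 2021)Q(Mar 2021) = 3×151 + 5×120 + 4×69 = 453 + 600 + 276 = 1329
link = 1260/1329 = 0.948081
Chained index = 100 × 1.184937 × 1.000000 × 0.948081 = 112.3417

112.34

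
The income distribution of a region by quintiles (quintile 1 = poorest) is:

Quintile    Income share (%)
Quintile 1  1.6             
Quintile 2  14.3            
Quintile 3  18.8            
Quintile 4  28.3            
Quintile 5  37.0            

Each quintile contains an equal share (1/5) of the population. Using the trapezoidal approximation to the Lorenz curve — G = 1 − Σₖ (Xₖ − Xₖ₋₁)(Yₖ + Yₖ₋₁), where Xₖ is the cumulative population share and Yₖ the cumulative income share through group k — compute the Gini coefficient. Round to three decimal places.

0.339

Cumulative income shares Yₖ: 0.0160, 0.1590, 0.3470, 0.6300, 1.0000
Σ (Xₖ−Xₖ₋₁)(Yₖ+Yₖ₋₁) = (1/5)(0.0160+0.0000) + (1/5)(0.1590+0.0160) + (1/5)(0.3470+0.1590) + (1/5)(0.6300+0.3470) + (1/5)(1.0000+0.6300)
  = 0.0032 + 0.0350 + 0.1012 + 0.1954 + 0.3260 = 0.6608
G = 1 − 0.6608 = 0.3392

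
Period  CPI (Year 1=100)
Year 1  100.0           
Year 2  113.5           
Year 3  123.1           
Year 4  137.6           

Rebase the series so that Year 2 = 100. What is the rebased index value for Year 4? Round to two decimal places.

121.23

Rebased(Year 4) = 137.6 / 113.5 × 100 = 121.2335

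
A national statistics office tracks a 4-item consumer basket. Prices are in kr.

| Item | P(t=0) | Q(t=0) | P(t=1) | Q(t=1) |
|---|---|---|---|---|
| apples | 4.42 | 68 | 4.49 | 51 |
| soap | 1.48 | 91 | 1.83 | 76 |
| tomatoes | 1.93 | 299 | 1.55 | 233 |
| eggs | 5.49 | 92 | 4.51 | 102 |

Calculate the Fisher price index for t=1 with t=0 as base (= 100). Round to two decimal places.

Laspeyres component (base-period weights):
ΣP(t=1)Q(t=0) = 4.49×68 + 1.83×91 + 1.55×299 + 4.51×92 = 305.32 + 166.53 + 463.45 + 414.92 = 1350.22
ΣP(t=0)Q(t=0) = 4.42×68 + 1.48×91 + 1.93×299 + 5.49×92 = 300.56 + 134.68 + 577.07 + 505.08 = 1517.39
L = 1350.22 / 1517.39 × 100 = 88.9831
Paasche component (current-period weights):
ΣP(t=1)Q(t=1) = 4.49×51 + 1.83×76 + 1.55×233 + 4.51×102 = 228.99 + 139.08 + 361.15 + 460.02 = 1189.24
ΣP(t=0)Q(t=1) = 4.42×51 + 1.48×76 + 1.93×233 + 5.49×102 = 225.42 + 112.48 + 449.69 + 559.98 = 1347.57
P = 1189.24 / 1347.57 × 100 = 88.2507
Fisher = √(L × P) = √(88.9831 × 88.2507) = 88.6161

88.62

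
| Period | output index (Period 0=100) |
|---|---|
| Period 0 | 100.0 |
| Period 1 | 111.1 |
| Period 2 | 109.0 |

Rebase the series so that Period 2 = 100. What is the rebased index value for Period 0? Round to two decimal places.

Rebased(Period 0) = 100.0 / 109.0 × 100 = 91.7431

91.74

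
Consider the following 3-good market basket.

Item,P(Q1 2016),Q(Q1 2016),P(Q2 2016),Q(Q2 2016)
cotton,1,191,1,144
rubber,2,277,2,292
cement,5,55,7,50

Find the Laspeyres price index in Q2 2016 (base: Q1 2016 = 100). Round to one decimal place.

Laspeyres price index uses base-period quantities as weights.
ΣP(Q2 2016)·Q(Q1 2016) = 1×191 + 2×277 + 7×55 = 191 + 554 + 385 = 1130
ΣP(Q1 2016)·Q(Q1 2016) = 1×191 + 2×277 + 5×55 = 191 + 554 + 275 = 1020
Index = 1130 / 1020 × 100 = 110.7843

110.8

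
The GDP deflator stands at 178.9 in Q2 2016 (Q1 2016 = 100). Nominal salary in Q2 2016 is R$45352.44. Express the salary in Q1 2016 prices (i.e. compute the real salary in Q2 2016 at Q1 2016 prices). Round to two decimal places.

25350.72

Real = Nominal ÷ (Index/100) = 45352.44 ÷ (178.9/100)
     = 45352.44 ÷ 1.789 = 25350.7211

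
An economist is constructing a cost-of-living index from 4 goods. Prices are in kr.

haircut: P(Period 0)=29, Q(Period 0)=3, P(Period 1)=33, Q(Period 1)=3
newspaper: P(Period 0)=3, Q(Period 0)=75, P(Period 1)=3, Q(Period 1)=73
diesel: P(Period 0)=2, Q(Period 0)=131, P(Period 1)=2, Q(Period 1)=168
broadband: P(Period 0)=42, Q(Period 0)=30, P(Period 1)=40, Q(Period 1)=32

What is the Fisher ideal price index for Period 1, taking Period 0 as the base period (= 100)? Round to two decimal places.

Laspeyres component (base-period weights):
ΣP(Period 1)Q(Period 0) = 33×3 + 3×75 + 2×131 + 40×30 = 99 + 225 + 262 + 1200 = 1786
ΣP(Period 0)Q(Period 0) = 29×3 + 3×75 + 2×131 + 42×30 = 87 + 225 + 262 + 1260 = 1834
L = 1786 / 1834 × 100 = 97.3828
Paasche component (current-period weights):
ΣP(Period 1)Q(Period 1) = 33×3 + 3×73 + 2×168 + 40×32 = 99 + 219 + 336 + 1280 = 1934
ΣP(Period 0)Q(Period 1) = 29×3 + 3×73 + 2×168 + 42×32 = 87 + 219 + 336 + 1344 = 1986
P = 1934 / 1986 × 100 = 97.3817
Fisher = √(L × P) = √(97.3828 × 97.3817) = 97.3822

97.38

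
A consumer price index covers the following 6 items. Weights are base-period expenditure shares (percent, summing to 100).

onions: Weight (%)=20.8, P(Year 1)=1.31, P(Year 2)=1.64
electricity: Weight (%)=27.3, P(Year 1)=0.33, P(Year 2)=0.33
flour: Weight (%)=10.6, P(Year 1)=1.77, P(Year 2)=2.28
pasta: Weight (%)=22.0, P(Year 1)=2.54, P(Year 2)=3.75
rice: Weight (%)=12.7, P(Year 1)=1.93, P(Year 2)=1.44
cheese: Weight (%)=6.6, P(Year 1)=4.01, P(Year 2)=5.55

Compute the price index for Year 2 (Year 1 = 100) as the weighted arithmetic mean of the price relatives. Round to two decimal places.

onions: 20.8 × (1.64/1.31) = 20.8 × 1.251908 = 26.0397
electricity: 27.3 × (0.33/0.33) = 27.3 × 1.000000 = 27.3000
flour: 10.6 × (2.28/1.77) = 10.6 × 1.288136 = 13.6542
pasta: 22.0 × (3.75/2.54) = 22.0 × 1.476378 = 32.4803
rice: 12.7 × (1.44/1.93) = 12.7 × 0.746114 = 9.4756
cheese: 6.6 × (5.55/4.01) = 6.6 × 1.384040 = 9.1347
Index = Σ wᵢ·(p₁ᵢ/p₀ᵢ) = 26.0397 + 27.3000 + 13.6542 + 32.4803 + 9.4756 + 9.1347 = 118.0846

118.08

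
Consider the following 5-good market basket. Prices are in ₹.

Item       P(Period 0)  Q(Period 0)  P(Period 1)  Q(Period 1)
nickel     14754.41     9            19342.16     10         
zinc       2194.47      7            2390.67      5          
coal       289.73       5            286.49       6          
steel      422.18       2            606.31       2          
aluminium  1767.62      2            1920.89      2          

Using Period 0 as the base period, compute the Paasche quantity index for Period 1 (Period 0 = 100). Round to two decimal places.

107.53

Paasche quantity index uses current-period prices as weights.
ΣP(Period 1)·Q(Period 1) = 19342.16×10 + 2390.67×5 + 286.49×6 + 606.31×2 + 1920.89×2 = 193421.6 + 11953.35 + 1718.94 + 1212.62 + 3841.78 = 212148.29
ΣP(Period 1)·Q(Period 0) = 19342.16×9 + 2390.67×7 + 286.49×5 + 606.31×2 + 1920.89×2 = 174079.44 + 16734.69 + 1432.45 + 1212.62 + 3841.78 = 197300.98
Index = 212148.29 / 197300.98 × 100 = 107.5252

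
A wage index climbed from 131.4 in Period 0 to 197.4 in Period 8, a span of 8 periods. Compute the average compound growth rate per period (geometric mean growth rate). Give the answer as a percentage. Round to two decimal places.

5.22%

Growth factor = (197.4/131.4)^(1/8) = (1.502283)^(1/8) = 1.052190
Growth rate = 1.052190 − 1 = 0.052190 = 5.2190%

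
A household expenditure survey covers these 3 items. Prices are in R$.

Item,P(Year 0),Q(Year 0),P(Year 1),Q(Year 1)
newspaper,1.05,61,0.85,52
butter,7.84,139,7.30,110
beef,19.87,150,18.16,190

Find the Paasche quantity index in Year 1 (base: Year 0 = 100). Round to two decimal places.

Paasche quantity index uses current-period prices as weights.
ΣP(Year 1)·Q(Year 1) = 0.85×52 + 7.30×110 + 18.16×190 = 44.2 + 803 + 3450.4 = 4297.6
ΣP(Year 1)·Q(Year 0) = 0.85×61 + 7.30×139 + 18.16×150 = 51.85 + 1014.7 + 2724 = 3790.55
Index = 4297.6 / 3790.55 × 100 = 113.3767

113.38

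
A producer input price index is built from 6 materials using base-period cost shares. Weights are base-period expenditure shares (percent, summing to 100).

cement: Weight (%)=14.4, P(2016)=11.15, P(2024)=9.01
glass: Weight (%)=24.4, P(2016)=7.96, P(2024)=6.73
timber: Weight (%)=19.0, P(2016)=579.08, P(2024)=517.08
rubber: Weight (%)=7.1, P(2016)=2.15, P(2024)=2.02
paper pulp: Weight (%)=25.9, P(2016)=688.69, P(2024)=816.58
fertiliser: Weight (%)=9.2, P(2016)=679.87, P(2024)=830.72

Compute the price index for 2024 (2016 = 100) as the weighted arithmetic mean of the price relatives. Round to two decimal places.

97.85

cement: 14.4 × (9.01/11.15) = 14.4 × 0.808072 = 11.6362
glass: 24.4 × (6.73/7.96) = 24.4 × 0.845477 = 20.6296
timber: 19.0 × (517.08/579.08) = 19.0 × 0.892934 = 16.9657
rubber: 7.1 × (2.02/2.15) = 7.1 × 0.939535 = 6.6707
paper pulp: 25.9 × (816.58/688.69) = 25.9 × 1.185700 = 30.7096
fertiliser: 9.2 × (830.72/679.87) = 9.2 × 1.221881 = 11.2413
Index = Σ wᵢ·(p₁ᵢ/p₀ᵢ) = 11.6362 + 20.6296 + 16.9657 + 6.6707 + 30.7096 + 11.2413 = 97.8533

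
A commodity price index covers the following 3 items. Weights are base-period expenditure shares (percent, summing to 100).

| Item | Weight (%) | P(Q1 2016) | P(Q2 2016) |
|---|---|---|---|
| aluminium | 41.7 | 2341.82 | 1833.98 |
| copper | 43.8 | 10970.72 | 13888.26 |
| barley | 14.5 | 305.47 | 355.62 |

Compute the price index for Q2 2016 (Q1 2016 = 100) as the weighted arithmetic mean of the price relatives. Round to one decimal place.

105.0

aluminium: 41.7 × (1833.98/2341.82) = 41.7 × 0.783143 = 32.6571
copper: 43.8 × (13888.26/10970.72) = 43.8 × 1.265939 = 55.4481
barley: 14.5 × (355.62/305.47) = 14.5 × 1.164173 = 16.8805
Index = Σ wᵢ·(p₁ᵢ/p₀ᵢ) = 32.6571 + 55.4481 + 16.8805 = 104.9857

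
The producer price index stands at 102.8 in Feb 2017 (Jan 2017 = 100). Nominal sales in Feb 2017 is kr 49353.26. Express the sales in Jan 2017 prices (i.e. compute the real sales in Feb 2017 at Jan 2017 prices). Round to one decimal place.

Real = Nominal ÷ (Index/100) = 49353.26 ÷ (102.8/100)
     = 49353.26 ÷ 1.028 = 48009.0078

48009.0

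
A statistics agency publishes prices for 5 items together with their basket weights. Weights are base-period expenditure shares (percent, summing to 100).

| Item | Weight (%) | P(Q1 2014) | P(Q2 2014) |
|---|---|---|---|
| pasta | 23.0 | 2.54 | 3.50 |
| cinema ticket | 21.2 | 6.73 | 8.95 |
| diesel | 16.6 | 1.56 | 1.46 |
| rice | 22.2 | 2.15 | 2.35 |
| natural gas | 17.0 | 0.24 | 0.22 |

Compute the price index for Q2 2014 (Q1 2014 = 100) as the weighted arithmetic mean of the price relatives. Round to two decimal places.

115.27

pasta: 23.0 × (3.50/2.54) = 23.0 × 1.377953 = 31.6929
cinema ticket: 21.2 × (8.95/6.73) = 21.2 × 1.329866 = 28.1932
diesel: 16.6 × (1.46/1.56) = 16.6 × 0.935897 = 15.5359
rice: 22.2 × (2.35/2.15) = 22.2 × 1.093023 = 24.2651
natural gas: 17.0 × (0.22/0.24) = 17.0 × 0.916667 = 15.5833
Index = Σ wᵢ·(p₁ᵢ/p₀ᵢ) = 31.6929 + 28.1932 + 15.5359 + 24.2651 + 15.5833 = 115.2704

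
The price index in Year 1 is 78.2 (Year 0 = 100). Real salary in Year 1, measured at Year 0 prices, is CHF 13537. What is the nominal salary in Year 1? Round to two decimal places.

10585.93

Nominal = Real × (Index/100) = 13537 × (78.2/100)
        = 13537 × 0.782 = 10585.9340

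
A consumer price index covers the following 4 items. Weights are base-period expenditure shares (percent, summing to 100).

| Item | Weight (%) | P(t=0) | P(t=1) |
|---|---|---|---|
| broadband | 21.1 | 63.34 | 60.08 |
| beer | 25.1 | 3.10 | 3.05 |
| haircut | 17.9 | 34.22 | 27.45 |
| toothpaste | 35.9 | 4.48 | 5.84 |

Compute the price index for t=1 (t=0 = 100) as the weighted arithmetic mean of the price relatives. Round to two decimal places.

broadband: 21.1 × (60.08/63.34) = 21.1 × 0.948532 = 20.0140
beer: 25.1 × (3.05/3.10) = 25.1 × 0.983871 = 24.6952
haircut: 17.9 × (27.45/34.22) = 17.9 × 0.802162 = 14.3587
toothpaste: 35.9 × (5.84/4.48) = 35.9 × 1.303571 = 46.7982
Index = Σ wᵢ·(p₁ᵢ/p₀ᵢ) = 20.0140 + 24.6952 + 14.3587 + 46.7982 = 105.8661

105.87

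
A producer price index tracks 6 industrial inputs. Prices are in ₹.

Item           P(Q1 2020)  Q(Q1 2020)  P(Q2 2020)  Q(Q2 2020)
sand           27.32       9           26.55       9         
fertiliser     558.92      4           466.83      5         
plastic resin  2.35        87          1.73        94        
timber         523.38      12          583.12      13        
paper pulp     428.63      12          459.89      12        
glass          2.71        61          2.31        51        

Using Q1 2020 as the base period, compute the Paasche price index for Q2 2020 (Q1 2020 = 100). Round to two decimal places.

103.95

Paasche price index uses current-period quantities as weights.
ΣP(Q2 2020)·Q(Q2 2020) = 26.55×9 + 466.83×5 + 1.73×94 + 583.12×13 + 459.89×12 + 2.31×51 = 238.95 + 2334.15 + 162.62 + 7580.56 + 5518.68 + 117.81 = 15952.77
ΣP(Q1 2020)·Q(Q2 2020) = 27.32×9 + 558.92×5 + 2.35×94 + 523.38×13 + 428.63×12 + 2.71×51 = 245.88 + 2794.6 + 220.9 + 6803.94 + 5143.56 + 138.21 = 15347.09
Index = 15952.77 / 15347.09 × 100 = 103.9465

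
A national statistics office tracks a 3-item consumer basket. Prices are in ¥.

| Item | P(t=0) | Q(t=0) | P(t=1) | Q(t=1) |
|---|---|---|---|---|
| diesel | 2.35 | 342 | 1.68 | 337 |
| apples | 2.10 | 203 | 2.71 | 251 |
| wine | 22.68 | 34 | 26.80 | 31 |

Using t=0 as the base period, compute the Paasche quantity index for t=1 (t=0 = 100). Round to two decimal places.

102.03

Paasche quantity index uses current-period prices as weights.
ΣP(t=1)·Q(t=1) = 1.68×337 + 2.71×251 + 26.80×31 = 566.16 + 680.21 + 830.8 = 2077.17
ΣP(t=1)·Q(t=0) = 1.68×342 + 2.71×203 + 26.80×34 = 574.56 + 550.13 + 911.2 = 2035.89
Index = 2077.17 / 2035.89 × 100 = 102.0276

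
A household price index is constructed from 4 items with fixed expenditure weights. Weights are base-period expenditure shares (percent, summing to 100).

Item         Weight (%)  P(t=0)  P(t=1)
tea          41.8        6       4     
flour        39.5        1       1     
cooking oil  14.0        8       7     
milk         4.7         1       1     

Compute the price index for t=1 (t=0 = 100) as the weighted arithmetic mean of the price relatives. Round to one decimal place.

84.3

tea: 41.8 × (4/6) = 41.8 × 0.666667 = 27.8667
flour: 39.5 × (1/1) = 39.5 × 1.000000 = 39.5000
cooking oil: 14.0 × (7/8) = 14.0 × 0.875000 = 12.2500
milk: 4.7 × (1/1) = 4.7 × 1.000000 = 4.7000
Index = Σ wᵢ·(p₁ᵢ/p₀ᵢ) = 27.8667 + 39.5000 + 12.2500 + 4.7000 = 84.3167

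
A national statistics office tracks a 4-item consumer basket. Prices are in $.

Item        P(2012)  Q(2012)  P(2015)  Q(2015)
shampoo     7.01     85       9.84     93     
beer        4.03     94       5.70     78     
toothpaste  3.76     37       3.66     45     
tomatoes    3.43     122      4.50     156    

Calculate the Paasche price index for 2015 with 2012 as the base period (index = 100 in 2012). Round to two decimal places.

133.27

Paasche price index uses current-period quantities as weights.
ΣP(2015)·Q(2015) = 9.84×93 + 5.70×78 + 3.66×45 + 4.50×156 = 915.12 + 444.6 + 164.7 + 702 = 2226.42
ΣP(2012)·Q(2015) = 7.01×93 + 4.03×78 + 3.76×45 + 3.43×156 = 651.93 + 314.34 + 169.2 + 535.08 = 1670.55
Index = 2226.42 / 1670.55 × 100 = 133.2747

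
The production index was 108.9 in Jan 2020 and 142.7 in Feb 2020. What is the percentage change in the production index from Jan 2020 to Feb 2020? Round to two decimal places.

Change = (142.7 − 108.9) / 108.9 × 100
       = 33.8 / 108.9 × 100 = 31.0376%

31.04%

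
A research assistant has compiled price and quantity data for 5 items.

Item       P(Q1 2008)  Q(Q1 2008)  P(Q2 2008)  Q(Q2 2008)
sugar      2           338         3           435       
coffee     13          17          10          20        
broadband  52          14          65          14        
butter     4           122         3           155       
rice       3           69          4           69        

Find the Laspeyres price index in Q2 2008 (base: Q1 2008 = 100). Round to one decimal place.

117.9

Laspeyres price index uses base-period quantities as weights.
ΣP(Q2 2008)·Q(Q1 2008) = 3×338 + 10×17 + 65×14 + 3×122 + 4×69 = 1014 + 170 + 910 + 366 + 276 = 2736
ΣP(Q1 2008)·Q(Q1 2008) = 2×338 + 13×17 + 52×14 + 4×122 + 3×69 = 676 + 221 + 728 + 488 + 207 = 2320
Index = 2736 / 2320 × 100 = 117.9310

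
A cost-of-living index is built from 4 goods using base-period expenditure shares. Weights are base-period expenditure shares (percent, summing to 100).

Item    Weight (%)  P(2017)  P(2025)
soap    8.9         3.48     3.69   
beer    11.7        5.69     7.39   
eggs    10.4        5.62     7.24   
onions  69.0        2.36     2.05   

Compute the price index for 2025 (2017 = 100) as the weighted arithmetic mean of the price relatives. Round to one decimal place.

98.0

soap: 8.9 × (3.69/3.48) = 8.9 × 1.060345 = 9.4371
beer: 11.7 × (7.39/5.69) = 11.7 × 1.298770 = 15.1956
eggs: 10.4 × (7.24/5.62) = 10.4 × 1.288256 = 13.3979
onions: 69.0 × (2.05/2.36) = 69.0 × 0.868644 = 59.9364
Index = Σ wᵢ·(p₁ᵢ/p₀ᵢ) = 9.4371 + 15.1956 + 13.3979 + 59.9364 = 97.9670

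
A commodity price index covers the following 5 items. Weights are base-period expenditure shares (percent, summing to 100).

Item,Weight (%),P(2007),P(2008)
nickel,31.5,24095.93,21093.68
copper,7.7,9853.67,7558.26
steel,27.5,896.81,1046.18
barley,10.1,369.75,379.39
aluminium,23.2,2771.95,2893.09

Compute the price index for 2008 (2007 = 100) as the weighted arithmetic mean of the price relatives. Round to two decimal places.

100.14

nickel: 31.5 × (21093.68/24095.93) = 31.5 × 0.875404 = 27.5752
copper: 7.7 × (7558.26/9853.67) = 7.7 × 0.767050 = 5.9063
steel: 27.5 × (1046.18/896.81) = 27.5 × 1.166557 = 32.0803
barley: 10.1 × (379.39/369.75) = 10.1 × 1.026072 = 10.3633
aluminium: 23.2 × (2893.09/2771.95) = 23.2 × 1.043702 = 24.2139
Index = Σ wᵢ·(p₁ᵢ/p₀ᵢ) = 27.5752 + 5.9063 + 32.0803 + 10.3633 + 24.2139 = 100.1391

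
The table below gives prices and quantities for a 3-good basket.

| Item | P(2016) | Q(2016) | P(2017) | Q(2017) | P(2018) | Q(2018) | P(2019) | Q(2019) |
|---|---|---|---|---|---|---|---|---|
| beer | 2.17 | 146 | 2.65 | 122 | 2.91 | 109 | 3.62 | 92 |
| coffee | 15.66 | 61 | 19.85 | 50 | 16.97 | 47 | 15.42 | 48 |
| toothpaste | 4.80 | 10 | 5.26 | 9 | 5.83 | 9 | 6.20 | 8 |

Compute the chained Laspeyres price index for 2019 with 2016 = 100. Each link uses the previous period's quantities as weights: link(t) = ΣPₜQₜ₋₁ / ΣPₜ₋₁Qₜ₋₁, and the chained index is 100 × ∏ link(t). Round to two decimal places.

Link 2016→2017:
ΣP(2017)Q(2016) = 2.65×146 + 19.85×61 + 5.26×10 = 386.9 + 1210.85 + 52.6 = 1650.35
ΣP(2016)Q(2016) = 2.17×146 + 15.66×61 + 4.80×10 = 316.82 + 955.26 + 48 = 1320.08
link = 1650.35/1320.08 = 1.250189
Link 2017→2018:
ΣP(2018)Q(2017) = 2.91×122 + 16.97×50 + 5.83×9 = 355.02 + 848.5 + 52.47 = 1255.99
ΣP(2017)Q(2017) = 2.65×122 + 19.85×50 + 5.26×9 = 323.3 + 992.5 + 47.34 = 1363.14
link = 1255.99/1363.14 = 0.921395
Link 2018→2019:
ΣP(2019)Q(2018) = 3.62×109 + 15.42×47 + 6.20×9 = 394.58 + 724.74 + 55.8 = 1175.12
ΣP(2018)Q(2018) = 2.91×109 + 16.97×47 + 5.83×9 = 317.19 + 797.59 + 52.47 = 1167.25
link = 1175.12/1167.25 = 1.006742
Chained index = 100 × 1.250189 × 0.921395 × 1.006742 = 115.9685

115.97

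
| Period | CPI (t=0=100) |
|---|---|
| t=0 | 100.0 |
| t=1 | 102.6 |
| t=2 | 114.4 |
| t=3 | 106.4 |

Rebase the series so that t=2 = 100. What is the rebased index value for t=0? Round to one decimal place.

Rebased(t=0) = 100.0 / 114.4 × 100 = 87.4126

87.4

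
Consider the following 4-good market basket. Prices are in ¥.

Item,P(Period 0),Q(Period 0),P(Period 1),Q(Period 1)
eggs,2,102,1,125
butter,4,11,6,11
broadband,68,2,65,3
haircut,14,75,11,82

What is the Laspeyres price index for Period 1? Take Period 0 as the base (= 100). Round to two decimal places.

Laspeyres price index uses base-period quantities as weights.
ΣP(Period 1)·Q(Period 0) = 1×102 + 6×11 + 65×2 + 11×75 = 102 + 66 + 130 + 825 = 1123
ΣP(Period 0)·Q(Period 0) = 2×102 + 4×11 + 68×2 + 14×75 = 204 + 44 + 136 + 1050 = 1434
Index = 1123 / 1434 × 100 = 78.3124

78.31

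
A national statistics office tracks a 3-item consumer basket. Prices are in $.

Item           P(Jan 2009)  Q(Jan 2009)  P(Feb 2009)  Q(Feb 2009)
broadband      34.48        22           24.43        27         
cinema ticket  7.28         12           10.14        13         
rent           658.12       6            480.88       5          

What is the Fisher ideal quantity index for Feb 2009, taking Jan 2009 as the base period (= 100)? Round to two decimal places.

Laspeyres component (base-period weights):
ΣP(Jan 2009)Q(Feb 2009) = 34.48×27 + 7.28×13 + 658.12×5 = 930.96 + 94.64 + 3290.6 = 4316.2
ΣP(Jan 2009)Q(Jan 2009) = 34.48×22 + 7.28×12 + 658.12×6 = 758.56 + 87.36 + 3948.72 = 4794.64
L = 4316.2 / 4794.64 × 100 = 90.0214
Paasche component (current-period weights):
ΣP(Feb 2009)Q(Feb 2009) = 24.43×27 + 10.14×13 + 480.88×5 = 659.61 + 131.82 + 2404.4 = 3195.83
ΣP(Feb 2009)Q(Jan 2009) = 24.43×22 + 10.14×12 + 480.88×6 = 537.46 + 121.68 + 2885.28 = 3544.42
P = 3195.83 / 3544.42 × 100 = 90.1651
Fisher = √(L × P) = √(90.0214 × 90.1651) = 90.0932

90.09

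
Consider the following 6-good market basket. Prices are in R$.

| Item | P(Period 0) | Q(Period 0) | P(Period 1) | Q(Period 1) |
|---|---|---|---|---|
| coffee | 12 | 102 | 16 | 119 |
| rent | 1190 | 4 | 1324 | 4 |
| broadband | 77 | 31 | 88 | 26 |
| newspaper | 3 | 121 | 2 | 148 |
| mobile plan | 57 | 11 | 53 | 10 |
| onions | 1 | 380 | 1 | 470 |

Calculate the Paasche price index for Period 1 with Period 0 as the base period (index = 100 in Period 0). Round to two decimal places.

Paasche price index uses current-period quantities as weights.
ΣP(Period 1)·Q(Period 1) = 16×119 + 1324×4 + 88×26 + 2×148 + 53×10 + 1×470 = 1904 + 5296 + 2288 + 296 + 530 + 470 = 10784
ΣP(Period 0)·Q(Period 1) = 12×119 + 1190×4 + 77×26 + 3×148 + 57×10 + 1×470 = 1428 + 4760 + 2002 + 444 + 570 + 470 = 9674
Index = 10784 / 9674 × 100 = 111.4741

111.47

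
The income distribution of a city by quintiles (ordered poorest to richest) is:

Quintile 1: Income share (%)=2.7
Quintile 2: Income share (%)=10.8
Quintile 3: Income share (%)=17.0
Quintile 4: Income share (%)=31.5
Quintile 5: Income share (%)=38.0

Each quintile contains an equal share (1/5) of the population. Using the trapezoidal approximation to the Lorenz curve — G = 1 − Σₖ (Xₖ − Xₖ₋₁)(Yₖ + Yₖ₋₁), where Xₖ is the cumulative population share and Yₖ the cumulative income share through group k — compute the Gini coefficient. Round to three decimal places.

Cumulative income shares Yₖ: 0.0270, 0.1350, 0.3050, 0.6200, 1.0000
Σ (Xₖ−Xₖ₋₁)(Yₖ+Yₖ₋₁) = (1/5)(0.0270+0.0000) + (1/5)(0.1350+0.0270) + (1/5)(0.3050+0.1350) + (1/5)(0.6200+0.3050) + (1/5)(1.0000+0.6200)
  = 0.0054 + 0.0324 + 0.0880 + 0.1850 + 0.3240 = 0.6348
G = 1 − 0.6348 = 0.3652

0.365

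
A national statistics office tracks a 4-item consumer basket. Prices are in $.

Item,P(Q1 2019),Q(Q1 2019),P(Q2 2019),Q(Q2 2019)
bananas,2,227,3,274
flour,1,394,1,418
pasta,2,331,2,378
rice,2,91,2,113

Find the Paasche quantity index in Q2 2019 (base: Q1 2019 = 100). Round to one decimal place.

115.8

Paasche quantity index uses current-period prices as weights.
ΣP(Q2 2019)·Q(Q2 2019) = 3×274 + 1×418 + 2×378 + 2×113 = 822 + 418 + 756 + 226 = 2222
ΣP(Q2 2019)·Q(Q1 2019) = 3×227 + 1×394 + 2×331 + 2×91 = 681 + 394 + 662 + 182 = 1919
Index = 2222 / 1919 × 100 = 115.7895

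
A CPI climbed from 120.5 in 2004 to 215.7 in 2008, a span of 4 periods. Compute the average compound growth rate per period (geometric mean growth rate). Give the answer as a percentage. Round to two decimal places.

Growth factor = (215.7/120.5)^(1/4) = (1.790041)^(1/4) = 1.156687
Growth rate = 1.156687 − 1 = 0.156687 = 15.6687%

15.67%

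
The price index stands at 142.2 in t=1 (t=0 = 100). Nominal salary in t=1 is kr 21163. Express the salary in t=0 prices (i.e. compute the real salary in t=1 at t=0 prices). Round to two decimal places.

14882.56

Real = Nominal ÷ (Index/100) = 21163 ÷ (142.2/100)
     = 21163 ÷ 1.422 = 14882.5598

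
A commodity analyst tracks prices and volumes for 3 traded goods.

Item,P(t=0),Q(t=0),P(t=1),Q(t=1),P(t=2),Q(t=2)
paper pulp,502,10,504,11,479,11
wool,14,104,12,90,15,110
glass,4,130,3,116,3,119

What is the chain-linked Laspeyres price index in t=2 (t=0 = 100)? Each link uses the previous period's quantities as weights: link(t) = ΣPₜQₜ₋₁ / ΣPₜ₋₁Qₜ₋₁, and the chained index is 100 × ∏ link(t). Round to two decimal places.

Link t=0→t=1:
ΣP(t=1)Q(t=0) = 504×10 + 12×104 + 3×130 = 5040 + 1248 + 390 = 6678
ΣP(t=0)Q(t=0) = 502×10 + 14×104 + 4×130 = 5020 + 1456 + 520 = 6996
link = 6678/6996 = 0.954545
Link t=1→t=2:
ΣP(t=2)Q(t=1) = 479×11 + 15×90 + 3×116 = 5269 + 1350 + 348 = 6967
ΣP(t=1)Q(t=1) = 504×11 + 12×90 + 3×116 = 5544 + 1080 + 348 = 6972
link = 6967/6972 = 0.999283
Chained index = 100 × 0.954545 × 0.999283 = 95.3861

95.39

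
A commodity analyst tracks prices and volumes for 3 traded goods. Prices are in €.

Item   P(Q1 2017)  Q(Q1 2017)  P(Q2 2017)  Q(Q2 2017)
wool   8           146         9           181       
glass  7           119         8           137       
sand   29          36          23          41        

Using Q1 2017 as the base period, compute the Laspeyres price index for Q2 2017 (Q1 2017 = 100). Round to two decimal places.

101.61

Laspeyres price index uses base-period quantities as weights.
ΣP(Q2 2017)·Q(Q1 2017) = 9×146 + 8×119 + 23×36 = 1314 + 952 + 828 = 3094
ΣP(Q1 2017)·Q(Q1 2017) = 8×146 + 7×119 + 29×36 = 1168 + 833 + 1044 = 3045
Index = 3094 / 3045 × 100 = 101.6092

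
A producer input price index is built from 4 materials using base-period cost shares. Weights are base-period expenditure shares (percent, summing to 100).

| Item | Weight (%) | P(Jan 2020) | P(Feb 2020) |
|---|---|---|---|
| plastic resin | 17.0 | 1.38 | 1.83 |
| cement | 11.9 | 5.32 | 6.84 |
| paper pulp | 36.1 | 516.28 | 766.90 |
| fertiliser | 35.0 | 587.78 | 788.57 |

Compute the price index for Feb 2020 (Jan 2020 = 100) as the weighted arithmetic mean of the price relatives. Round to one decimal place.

138.4

plastic resin: 17.0 × (1.83/1.38) = 17.0 × 1.326087 = 22.5435
cement: 11.9 × (6.84/5.32) = 11.9 × 1.285714 = 15.3000
paper pulp: 36.1 × (766.90/516.28) = 36.1 × 1.485434 = 53.6242
fertiliser: 35.0 × (788.57/587.78) = 35.0 × 1.341607 = 46.9563
Index = Σ wᵢ·(p₁ᵢ/p₀ᵢ) = 22.5435 + 15.3000 + 53.6242 + 46.9563 = 138.4239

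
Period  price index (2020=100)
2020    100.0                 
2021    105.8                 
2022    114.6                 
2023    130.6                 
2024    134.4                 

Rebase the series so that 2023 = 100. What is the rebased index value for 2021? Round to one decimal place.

Rebased(2021) = 105.8 / 130.6 × 100 = 81.0107

81.0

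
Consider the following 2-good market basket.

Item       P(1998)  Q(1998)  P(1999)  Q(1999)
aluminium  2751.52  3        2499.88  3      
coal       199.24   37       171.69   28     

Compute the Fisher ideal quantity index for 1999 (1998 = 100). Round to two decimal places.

88.68

Laspeyres component (base-period weights):
ΣP(1998)Q(1999) = 2751.52×3 + 199.24×28 = 8254.56 + 5578.72 = 13833.28
ΣP(1998)Q(1998) = 2751.52×3 + 199.24×37 = 8254.56 + 7371.88 = 15626.44
L = 13833.28 / 15626.44 × 100 = 88.5248
Paasche component (current-period weights):
ΣP(1999)Q(1999) = 2499.88×3 + 171.69×28 = 7499.64 + 4807.32 = 12306.96
ΣP(1999)Q(1998) = 2499.88×3 + 171.69×37 = 7499.64 + 6352.53 = 13852.17
P = 12306.96 / 13852.17 × 100 = 88.8450
Fisher = √(L × P) = √(88.5248 × 88.8450) = 88.6848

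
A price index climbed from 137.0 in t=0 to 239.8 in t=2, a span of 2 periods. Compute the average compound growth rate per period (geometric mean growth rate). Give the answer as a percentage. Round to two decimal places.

32.30%

Growth factor = (239.8/137.0)^(1/2) = (1.750365)^(1/2) = 1.323014
Growth rate = 1.323014 − 1 = 0.323014 = 32.3014%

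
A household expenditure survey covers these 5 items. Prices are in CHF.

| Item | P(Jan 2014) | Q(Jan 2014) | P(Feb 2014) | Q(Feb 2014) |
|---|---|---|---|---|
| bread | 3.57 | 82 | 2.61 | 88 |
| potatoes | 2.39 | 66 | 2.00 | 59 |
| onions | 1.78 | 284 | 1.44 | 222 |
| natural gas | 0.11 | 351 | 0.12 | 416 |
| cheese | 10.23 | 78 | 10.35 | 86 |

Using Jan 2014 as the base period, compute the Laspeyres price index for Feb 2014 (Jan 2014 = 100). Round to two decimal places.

Laspeyres price index uses base-period quantities as weights.
ΣP(Feb 2014)·Q(Jan 2014) = 2.61×82 + 2.00×66 + 1.44×284 + 0.12×351 + 10.35×78 = 214.02 + 132 + 408.96 + 42.12 + 807.3 = 1604.4
ΣP(Jan 2014)·Q(Jan 2014) = 3.57×82 + 2.39×66 + 1.78×284 + 0.11×351 + 10.23×78 = 292.74 + 157.74 + 505.52 + 38.61 + 797.94 = 1792.55
Index = 1604.4 / 1792.55 × 100 = 89.5038

89.50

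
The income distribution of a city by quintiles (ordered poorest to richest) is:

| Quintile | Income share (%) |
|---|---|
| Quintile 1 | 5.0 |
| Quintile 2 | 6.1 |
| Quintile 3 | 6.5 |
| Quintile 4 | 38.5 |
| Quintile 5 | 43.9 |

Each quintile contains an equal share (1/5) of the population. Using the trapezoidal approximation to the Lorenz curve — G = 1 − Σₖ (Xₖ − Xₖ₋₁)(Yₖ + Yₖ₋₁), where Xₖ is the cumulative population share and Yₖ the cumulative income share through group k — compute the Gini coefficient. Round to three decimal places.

Cumulative income shares Yₖ: 0.0500, 0.1110, 0.1760, 0.5610, 1.0000
Σ (Xₖ−Xₖ₋₁)(Yₖ+Yₖ₋₁) = (1/5)(0.0500+0.0000) + (1/5)(0.1110+0.0500) + (1/5)(0.1760+0.1110) + (1/5)(0.5610+0.1760) + (1/5)(1.0000+0.5610)
  = 0.0100 + 0.0322 + 0.0574 + 0.1474 + 0.3122 = 0.5592
G = 1 − 0.5592 = 0.4408

0.441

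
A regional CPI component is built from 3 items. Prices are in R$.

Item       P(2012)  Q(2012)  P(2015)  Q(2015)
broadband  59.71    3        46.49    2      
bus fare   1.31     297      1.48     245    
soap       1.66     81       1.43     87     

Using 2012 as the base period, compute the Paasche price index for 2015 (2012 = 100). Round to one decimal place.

Paasche price index uses current-period quantities as weights.
ΣP(2015)·Q(2015) = 46.49×2 + 1.48×245 + 1.43×87 = 92.98 + 362.6 + 124.41 = 579.99
ΣP(2012)·Q(2015) = 59.71×2 + 1.31×245 + 1.66×87 = 119.42 + 320.95 + 144.42 = 584.79
Index = 579.99 / 584.79 × 100 = 99.1792

99.2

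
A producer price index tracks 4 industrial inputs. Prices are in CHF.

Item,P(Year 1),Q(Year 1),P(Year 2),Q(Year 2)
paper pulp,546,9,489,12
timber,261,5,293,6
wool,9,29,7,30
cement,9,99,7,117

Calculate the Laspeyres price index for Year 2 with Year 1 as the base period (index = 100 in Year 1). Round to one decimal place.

Laspeyres price index uses base-period quantities as weights.
ΣP(Year 2)·Q(Year 1) = 489×9 + 293×5 + 7×29 + 7×99 = 4401 + 1465 + 203 + 693 = 6762
ΣP(Year 1)·Q(Year 1) = 546×9 + 261×5 + 9×29 + 9×99 = 4914 + 1305 + 261 + 891 = 7371
Index = 6762 / 7371 × 100 = 91.7379

91.7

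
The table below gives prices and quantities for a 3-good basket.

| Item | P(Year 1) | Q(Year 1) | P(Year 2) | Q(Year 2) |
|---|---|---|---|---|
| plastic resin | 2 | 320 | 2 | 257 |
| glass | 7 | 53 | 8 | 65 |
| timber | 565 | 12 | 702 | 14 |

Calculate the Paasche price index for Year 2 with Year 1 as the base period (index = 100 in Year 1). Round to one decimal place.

122.3

Paasche price index uses current-period quantities as weights.
ΣP(Year 2)·Q(Year 2) = 2×257 + 8×65 + 702×14 = 514 + 520 + 9828 = 10862
ΣP(Year 1)·Q(Year 2) = 2×257 + 7×65 + 565×14 = 514 + 455 + 7910 = 8879
Index = 10862 / 8879 × 100 = 122.3336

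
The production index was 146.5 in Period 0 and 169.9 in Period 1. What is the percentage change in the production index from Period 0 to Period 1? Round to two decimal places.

15.97%

Change = (169.9 − 146.5) / 146.5 × 100
       = 23.4 / 146.5 × 100 = 15.9727%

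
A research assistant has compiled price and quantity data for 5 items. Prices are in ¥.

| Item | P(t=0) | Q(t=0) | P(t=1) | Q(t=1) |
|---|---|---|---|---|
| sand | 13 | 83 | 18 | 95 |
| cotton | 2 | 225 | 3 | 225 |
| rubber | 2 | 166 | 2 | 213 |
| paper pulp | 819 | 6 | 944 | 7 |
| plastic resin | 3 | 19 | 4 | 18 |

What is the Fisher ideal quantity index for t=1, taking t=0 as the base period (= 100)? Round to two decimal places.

115.39

Laspeyres component (base-period weights):
ΣP(t=0)Q(t=1) = 13×95 + 2×225 + 2×213 + 819×7 + 3×18 = 1235 + 450 + 426 + 5733 + 54 = 7898
ΣP(t=0)Q(t=0) = 13×83 + 2×225 + 2×166 + 819×6 + 3×19 = 1079 + 450 + 332 + 4914 + 57 = 6832
L = 7898 / 6832 × 100 = 115.6030
Paasche component (current-period weights):
ΣP(t=1)Q(t=1) = 18×95 + 3×225 + 2×213 + 944×7 + 4×18 = 1710 + 675 + 426 + 6608 + 72 = 9491
ΣP(t=1)Q(t=0) = 18×83 + 3×225 + 2×166 + 944×6 + 4×19 = 1494 + 675 + 332 + 5664 + 76 = 8241
P = 9491 / 8241 × 100 = 115.1681
Fisher = √(L × P) = √(115.6030 × 115.1681) = 115.3853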